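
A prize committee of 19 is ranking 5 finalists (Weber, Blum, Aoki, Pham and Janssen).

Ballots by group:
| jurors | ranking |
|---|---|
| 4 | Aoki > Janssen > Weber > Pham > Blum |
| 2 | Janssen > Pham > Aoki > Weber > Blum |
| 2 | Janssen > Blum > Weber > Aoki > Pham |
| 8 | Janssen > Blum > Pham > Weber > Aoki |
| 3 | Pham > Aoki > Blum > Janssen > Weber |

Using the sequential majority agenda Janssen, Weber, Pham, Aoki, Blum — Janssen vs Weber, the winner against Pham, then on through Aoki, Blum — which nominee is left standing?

Round 1: Janssen vs Weber — 19–0, Janssen advances.
Round 2: Janssen vs Pham — 16–3, Janssen advances.
Round 3: Janssen vs Aoki — 12–7, Janssen advances.
Round 4: Janssen vs Blum — 16–3, Janssen advances.
Janssen survives the agenda.

Janssen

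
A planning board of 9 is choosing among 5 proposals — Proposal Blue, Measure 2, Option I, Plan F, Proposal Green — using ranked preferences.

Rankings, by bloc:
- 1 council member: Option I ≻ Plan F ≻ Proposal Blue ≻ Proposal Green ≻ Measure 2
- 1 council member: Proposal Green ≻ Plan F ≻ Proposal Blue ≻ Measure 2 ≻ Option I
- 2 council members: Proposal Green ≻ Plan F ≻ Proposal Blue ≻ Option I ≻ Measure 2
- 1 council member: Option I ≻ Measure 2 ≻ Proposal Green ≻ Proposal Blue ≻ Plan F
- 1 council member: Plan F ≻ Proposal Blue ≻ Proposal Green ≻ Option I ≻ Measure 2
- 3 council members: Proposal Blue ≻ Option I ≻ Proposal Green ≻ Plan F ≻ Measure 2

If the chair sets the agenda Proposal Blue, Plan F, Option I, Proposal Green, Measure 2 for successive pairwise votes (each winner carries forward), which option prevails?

Round 1: Proposal Blue vs Plan F — 4–5, Plan F advances.
Round 2: Plan F vs Option I — 4–5, Option I advances.
Round 3: Option I vs Proposal Green — 5–4, Option I advances.
Round 4: Option I vs Measure 2 — 8–1, Option I advances.
Option I survives the agenda.

Option I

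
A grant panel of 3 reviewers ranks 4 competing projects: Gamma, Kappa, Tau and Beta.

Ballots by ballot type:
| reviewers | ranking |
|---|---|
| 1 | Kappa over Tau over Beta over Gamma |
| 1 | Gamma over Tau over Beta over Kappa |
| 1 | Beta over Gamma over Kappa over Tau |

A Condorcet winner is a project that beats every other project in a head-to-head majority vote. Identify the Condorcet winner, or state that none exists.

Pairwise majorities:
Gamma vs Kappa: Gamma, 2–1.
Gamma vs Tau: Gamma, 2–1.
Gamma vs Beta: Beta, 2–1.
Kappa vs Tau: Kappa, 2–1.
Kappa–Beta: Beta 2–1.
Tau–Beta: Tau 2–1.
No project is unbeaten: Gamma loses to Beta; Kappa loses to Gamma; Tau loses to Gamma; Beta loses to Tau. In particular Gamma → Tau → Beta → Gamma is a majority cycle — no Condorcet winner exists.

none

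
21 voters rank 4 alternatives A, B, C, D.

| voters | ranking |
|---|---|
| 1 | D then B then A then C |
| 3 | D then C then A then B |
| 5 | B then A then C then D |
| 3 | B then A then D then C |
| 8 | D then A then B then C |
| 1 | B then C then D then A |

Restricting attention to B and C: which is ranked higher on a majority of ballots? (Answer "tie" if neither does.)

Ballots ranking B above C: 1 + 5 + 3 + 8 + 1 = 18.
Ballots ranking C above B: 21 − 18 = 3.
B wins the head-to-head 18–3.

B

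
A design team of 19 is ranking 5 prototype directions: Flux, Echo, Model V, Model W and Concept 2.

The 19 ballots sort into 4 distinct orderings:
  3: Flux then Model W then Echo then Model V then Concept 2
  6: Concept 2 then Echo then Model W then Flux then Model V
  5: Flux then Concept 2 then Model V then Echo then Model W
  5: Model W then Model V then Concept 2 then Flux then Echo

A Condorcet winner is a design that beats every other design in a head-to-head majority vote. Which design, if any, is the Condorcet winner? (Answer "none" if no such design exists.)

Concept 2

Pairwise majorities:
Flux vs Echo: Flux, 13–6.
Flux vs Model V: Flux wins 14–5.
Flux–Model W: Model W 11–8.
Flux–Concept 2: Concept 2 11–8.
Echo vs Model V: Model V, 10–9.
Echo–Model W: Echo 11–8.
Echo–Concept 2: Concept 2 16–3.
Model V vs Model W: Model W, 14–5.
Model V vs Concept 2: Concept 2 wins 11–8.
Model W–Concept 2: Concept 2 11–8.
Concept 2 wins every pairwise contest, so Concept 2 is the Condorcet winner.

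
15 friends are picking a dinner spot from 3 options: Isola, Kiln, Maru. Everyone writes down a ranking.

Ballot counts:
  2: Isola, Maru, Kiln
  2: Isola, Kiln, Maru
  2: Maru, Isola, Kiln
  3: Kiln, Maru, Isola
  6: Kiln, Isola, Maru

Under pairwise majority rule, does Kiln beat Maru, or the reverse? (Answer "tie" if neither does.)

Ballots ranking Kiln above Maru: 2 + 3 + 6 = 11.
Ballots ranking Maru above Kiln: 15 − 11 = 4.
Kiln wins the head-to-head 11–4.

Kiln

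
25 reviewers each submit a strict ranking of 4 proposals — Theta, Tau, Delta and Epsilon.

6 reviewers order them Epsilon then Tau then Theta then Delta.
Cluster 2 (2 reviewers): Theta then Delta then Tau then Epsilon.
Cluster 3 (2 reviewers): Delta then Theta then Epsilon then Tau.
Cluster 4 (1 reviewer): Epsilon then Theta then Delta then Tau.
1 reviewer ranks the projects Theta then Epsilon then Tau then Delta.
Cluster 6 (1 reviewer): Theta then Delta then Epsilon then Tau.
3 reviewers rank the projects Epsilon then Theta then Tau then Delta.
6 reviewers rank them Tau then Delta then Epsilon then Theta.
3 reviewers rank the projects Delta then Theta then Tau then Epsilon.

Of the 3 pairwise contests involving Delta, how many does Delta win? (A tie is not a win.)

1

Delta against each rival (25 reviewers):
Delta vs Theta: 11 to 14, Theta.
Delta–Tau: Tau 16–9.
Delta vs Epsilon: Delta is ranked higher on 2+2+1+6+3 = 14 ballots, Epsilon on 11. Delta wins 14–11.
Delta beats Epsilon; loses to Theta, Tau — 1 pairwise win.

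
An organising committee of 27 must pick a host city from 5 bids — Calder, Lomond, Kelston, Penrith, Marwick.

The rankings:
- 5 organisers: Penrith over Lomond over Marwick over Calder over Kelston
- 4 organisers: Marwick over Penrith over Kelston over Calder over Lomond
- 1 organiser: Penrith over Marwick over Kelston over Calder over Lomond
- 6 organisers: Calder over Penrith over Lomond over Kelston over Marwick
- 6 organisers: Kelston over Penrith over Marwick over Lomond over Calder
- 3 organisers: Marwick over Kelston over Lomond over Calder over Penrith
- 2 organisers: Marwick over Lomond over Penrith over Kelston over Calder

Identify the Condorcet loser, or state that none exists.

Pairwise majorities:
Calder vs Lomond: 11 to 16, Lomond.
Calder vs Kelston: Kelston wins 16–11.
Calder vs Penrith: Penrith wins 18–9.
Calder vs Marwick: Marwick, 21–6.
Lomond vs Kelston: Kelston wins 14–13.
Lomond vs Penrith: Penrith wins 22–5.
Lomond–Marwick: Marwick 16–11.
Kelston vs Penrith: 6+3 = 9 for Kelston, 18 for Penrith — Penrith by 18–9.
Kelston vs Marwick: 12 to 15, Marwick.
Penrith vs Marwick: 5+1+6+6 = 18 for Penrith, 9 for Marwick — Penrith by 18–9.
Only Calder has no wins; Calder is the Condorcet loser.

Calder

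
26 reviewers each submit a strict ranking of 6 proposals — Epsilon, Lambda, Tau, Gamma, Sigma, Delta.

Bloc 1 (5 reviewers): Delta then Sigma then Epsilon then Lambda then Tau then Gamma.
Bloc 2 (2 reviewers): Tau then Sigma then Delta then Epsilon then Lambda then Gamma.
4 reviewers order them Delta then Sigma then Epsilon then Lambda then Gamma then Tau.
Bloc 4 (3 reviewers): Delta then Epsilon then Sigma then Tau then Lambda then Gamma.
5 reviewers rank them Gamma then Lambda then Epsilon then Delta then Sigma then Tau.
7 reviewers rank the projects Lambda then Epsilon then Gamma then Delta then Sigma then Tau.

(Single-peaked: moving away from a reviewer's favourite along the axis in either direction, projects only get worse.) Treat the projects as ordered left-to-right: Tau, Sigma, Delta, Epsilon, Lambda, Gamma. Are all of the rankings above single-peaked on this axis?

Axis positions: Tau=1, Sigma=2, Delta=3, Epsilon=4, Lambda=5, Gamma=6.
Bloc 1 (peak Delta at position 3): ranking walks positions 3-2-4-5-1-6, expanding outward from the peak — single-peaked.
Bloc 2 (peak Tau at position 1): ranking walks positions 1-2-3-4-5-6, expanding outward from the peak — single-peaked.
Bloc 3 (peak Delta at position 3): ranking walks positions 3-2-4-5-6-1, expanding outward from the peak — single-peaked.
Bloc 4 (peak Delta at position 3): ranking walks positions 3-4-2-1-5-6, expanding outward from the peak — single-peaked.
Bloc 5 (peak Gamma at position 6): ranking walks positions 6-5-4-3-2-1, expanding outward from the peak — single-peaked.
Bloc 6 (peak Lambda at position 5): ranking walks positions 5-4-6-3-2-1, expanding outward from the peak — single-peaked.
Every ranking is single-peaked on this axis.

yes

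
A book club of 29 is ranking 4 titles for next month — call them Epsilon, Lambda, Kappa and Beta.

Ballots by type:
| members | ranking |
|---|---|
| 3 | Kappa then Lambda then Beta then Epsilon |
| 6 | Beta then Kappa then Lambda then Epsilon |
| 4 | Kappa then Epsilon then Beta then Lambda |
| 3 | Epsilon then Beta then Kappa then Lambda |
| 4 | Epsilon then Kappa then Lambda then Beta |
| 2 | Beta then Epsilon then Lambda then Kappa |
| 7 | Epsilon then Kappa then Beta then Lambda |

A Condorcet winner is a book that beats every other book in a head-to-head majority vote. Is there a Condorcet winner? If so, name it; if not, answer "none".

Head-to-head results (29 members):
Epsilon vs Lambda: Epsilon is ranked higher on 4+3+4+2+7 = 20 ballots, Lambda on 9. Epsilon wins 20–9.
Epsilon vs Kappa: Epsilon preferred on 3+4+2+7 = 16 ballots; Epsilon wins 16–13.
Epsilon vs Beta: Epsilon is ranked higher on 4+3+4+7 = 18 ballots, Beta on 11. Epsilon wins 18–11.
Lambda vs Kappa: 2 for Lambda, 27 for Kappa — Kappa by 27–2.
Lambda vs Beta: Lambda is ranked higher on 3+4 = 7 ballots, Beta on 22. Beta wins 22–7.
Kappa vs Beta: 3+4+4+7 = 18 for Kappa, 11 for Beta — Kappa by 18–11.
Epsilon beats each of Lambda, Kappa, Beta — Epsilon is the Condorcet winner.

Epsilon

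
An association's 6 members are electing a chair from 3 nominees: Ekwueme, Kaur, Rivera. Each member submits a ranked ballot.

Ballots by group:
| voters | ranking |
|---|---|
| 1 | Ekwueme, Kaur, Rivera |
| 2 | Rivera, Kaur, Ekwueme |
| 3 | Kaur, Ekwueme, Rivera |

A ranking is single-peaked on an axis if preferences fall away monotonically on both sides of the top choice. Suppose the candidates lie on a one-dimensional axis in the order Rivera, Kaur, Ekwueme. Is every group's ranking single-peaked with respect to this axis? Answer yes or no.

Axis positions: Rivera=1, Kaur=2, Ekwueme=3.
Group 1 (peak Ekwueme at position 3): ranking walks positions 3-2-1, expanding outward from the peak — single-peaked.
Group 2 (peak Rivera at position 1): ranking walks positions 1-2-3, expanding outward from the peak — single-peaked.
Group 3 (peak Kaur at position 2): ranking walks positions 2-3-1, expanding outward from the peak — single-peaked.
Every ranking is single-peaked on this axis.

yes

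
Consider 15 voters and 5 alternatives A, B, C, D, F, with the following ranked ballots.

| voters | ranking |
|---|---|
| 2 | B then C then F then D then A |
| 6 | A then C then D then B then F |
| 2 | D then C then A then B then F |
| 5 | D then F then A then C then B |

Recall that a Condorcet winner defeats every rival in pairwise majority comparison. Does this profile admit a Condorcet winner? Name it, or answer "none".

Pairwise majorities:
A vs B: A preferred on 6+2+5 = 13 ballots; A wins 13–2.
A vs C: 6+5 = 11 for A, 4 for C — A by 11–4.
A vs D: 6 for A, 9 for D — D by 9–6.
A vs F: A preferred on 6+2 = 8 ballots; A wins 8–7.
B vs C: B preferred on 2 ballots; C wins 13–2.
B vs D: B is ranked higher on 2 ballots, D on 13. D wins 13–2.
B vs F: 2+6+2 = 10 for B, 5 for F — B by 10–5.
C vs D: 2+6 = 8 for C, 7 for D — C by 8–7.
C vs F: C preferred on 2+6+2 = 10 ballots; C wins 10–5.
D vs F: D preferred on 6+2+5 = 13 ballots; D wins 13–2.
No alternative is unbeaten: A loses to D; B loses to A; C loses to A; D loses to C; F loses to A. In particular A → C → D → A is a majority cycle — no Condorcet winner exists.

none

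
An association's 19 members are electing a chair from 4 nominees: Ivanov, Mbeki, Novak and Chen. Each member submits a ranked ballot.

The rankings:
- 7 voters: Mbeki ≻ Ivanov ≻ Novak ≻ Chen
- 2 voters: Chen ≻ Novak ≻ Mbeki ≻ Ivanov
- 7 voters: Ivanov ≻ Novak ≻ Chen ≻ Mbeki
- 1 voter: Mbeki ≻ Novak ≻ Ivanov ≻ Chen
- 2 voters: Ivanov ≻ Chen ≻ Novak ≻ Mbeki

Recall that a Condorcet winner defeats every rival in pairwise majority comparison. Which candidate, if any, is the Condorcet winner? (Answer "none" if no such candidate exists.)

none

Head-to-head results (19 voters):
Ivanov vs Mbeki: Mbeki wins 10–9.
Ivanov vs Novak: Ivanov, 16–3.
Ivanov–Chen: Ivanov 17–2.
Mbeki vs Novak: Novak, 11–8.
Mbeki vs Chen: Chen, 11–8.
Novak vs Chen: Novak, 15–4.
No candidate is unbeaten: Ivanov loses to Mbeki; Mbeki loses to Novak; Novak loses to Ivanov; Chen loses to Ivanov. In particular Ivanov > Novak > Mbeki > Ivanov is a majority cycle — no Condorcet winner exists.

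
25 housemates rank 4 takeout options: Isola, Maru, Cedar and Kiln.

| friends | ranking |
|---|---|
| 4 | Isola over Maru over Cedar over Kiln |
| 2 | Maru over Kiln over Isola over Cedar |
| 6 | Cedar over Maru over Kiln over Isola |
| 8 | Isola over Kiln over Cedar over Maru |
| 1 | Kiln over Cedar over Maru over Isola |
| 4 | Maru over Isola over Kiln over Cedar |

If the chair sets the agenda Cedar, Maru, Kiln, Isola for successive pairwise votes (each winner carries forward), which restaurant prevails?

Round 1: Cedar vs Maru — 15–10, Cedar advances.
Round 2: Cedar vs Kiln — 10–15, Kiln advances.
Round 3: Kiln vs Isola — 9–16, Isola advances.
The agenda winner is Isola.

Isola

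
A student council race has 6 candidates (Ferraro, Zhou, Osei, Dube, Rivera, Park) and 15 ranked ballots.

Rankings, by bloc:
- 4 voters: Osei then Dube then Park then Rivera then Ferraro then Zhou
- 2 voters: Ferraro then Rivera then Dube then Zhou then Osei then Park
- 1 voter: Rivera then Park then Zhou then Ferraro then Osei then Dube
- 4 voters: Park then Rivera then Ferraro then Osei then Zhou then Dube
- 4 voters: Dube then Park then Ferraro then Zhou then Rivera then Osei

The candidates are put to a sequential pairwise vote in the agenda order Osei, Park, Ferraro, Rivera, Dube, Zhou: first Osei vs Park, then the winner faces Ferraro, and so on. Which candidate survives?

Round 1: Osei vs Park — 6–9, Park advances.
Round 2: Park vs Ferraro — 13–2, Park advances.
Round 3: Park vs Rivera — 12–3, Park advances.
Round 4: Park vs Dube — 5–10, Dube advances.
Round 5: Dube vs Zhou — 10–5, Dube advances.
Dube survives the agenda.

Dube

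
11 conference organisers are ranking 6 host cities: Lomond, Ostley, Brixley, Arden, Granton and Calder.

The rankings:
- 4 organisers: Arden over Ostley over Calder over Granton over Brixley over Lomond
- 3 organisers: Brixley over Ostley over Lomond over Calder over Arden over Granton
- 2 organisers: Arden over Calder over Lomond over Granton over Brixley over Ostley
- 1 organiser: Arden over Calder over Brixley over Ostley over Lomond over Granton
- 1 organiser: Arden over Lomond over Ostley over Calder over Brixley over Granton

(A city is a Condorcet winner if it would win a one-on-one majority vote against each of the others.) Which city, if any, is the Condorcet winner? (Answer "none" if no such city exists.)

Head-to-head results (11 organisers):
Lomond vs Ostley: Ostley wins 8–3.
Lomond vs Brixley: Brixley, 8–3.
Lomond–Arden: Arden 8–3.
Lomond–Granton: Lomond 7–4.
Lomond vs Calder: Calder, 7–4.
Ostley vs Brixley: Brixley wins 6–5.
Ostley vs Arden: Arden, 8–3.
Ostley vs Granton: Ostley, 9–2.
Ostley–Calder: Ostley 8–3.
Brixley vs Arden: Arden, 8–3.
Brixley vs Granton: Granton wins 6–5.
Brixley vs Calder: Calder wins 8–3.
Arden vs Granton: Arden, 11–0.
Arden vs Calder: Arden wins 8–3.
Granton–Calder: Calder 11–0.
Arden wins every pairwise contest, so Arden is the Condorcet winner.

Arden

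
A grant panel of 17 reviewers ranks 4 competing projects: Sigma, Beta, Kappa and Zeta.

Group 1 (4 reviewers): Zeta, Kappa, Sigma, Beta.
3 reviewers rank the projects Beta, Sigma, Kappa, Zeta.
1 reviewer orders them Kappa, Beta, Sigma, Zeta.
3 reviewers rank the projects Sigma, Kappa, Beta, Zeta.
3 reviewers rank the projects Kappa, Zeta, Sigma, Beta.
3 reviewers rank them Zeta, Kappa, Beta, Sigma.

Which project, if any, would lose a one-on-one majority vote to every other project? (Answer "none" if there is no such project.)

Beta

Head-to-head results (17 reviewers):
Sigma vs Beta: Sigma wins 10–7.
Sigma vs Kappa: Kappa, 11–6.
Sigma vs Zeta: 3+1+3 = 7 for Sigma, 10 for Zeta — Zeta by 10–7.
Beta–Kappa: Kappa 14–3.
Beta vs Zeta: Zeta, 10–7.
Kappa vs Zeta: Kappa preferred on 3+1+3+3 = 10 ballots; Kappa wins 10–7.
Beta loses to every other project — it is the Condorcet loser.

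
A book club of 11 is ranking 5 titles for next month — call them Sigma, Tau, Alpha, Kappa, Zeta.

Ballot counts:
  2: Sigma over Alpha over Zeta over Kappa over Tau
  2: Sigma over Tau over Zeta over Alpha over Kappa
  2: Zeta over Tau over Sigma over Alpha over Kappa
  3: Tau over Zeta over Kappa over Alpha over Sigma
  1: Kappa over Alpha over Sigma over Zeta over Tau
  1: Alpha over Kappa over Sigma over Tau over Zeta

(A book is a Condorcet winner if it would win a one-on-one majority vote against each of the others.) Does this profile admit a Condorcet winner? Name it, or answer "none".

Pairwise majorities:
Sigma vs Tau: Sigma wins 6–5.
Sigma vs Alpha: Sigma, 6–5.
Sigma vs Kappa: Sigma wins 6–5.
Sigma–Zeta: Sigma 6–5.
Tau vs Alpha: Tau wins 7–4.
Tau–Kappa: Tau 7–4.
Tau vs Zeta: Tau wins 6–5.
Alpha vs Kappa: Alpha wins 7–4.
Alpha vs Zeta: Zeta wins 7–4.
Kappa vs Zeta: Zeta, 9–2.
Sigma wins every pairwise contest, so Sigma is the Condorcet winner.

Sigma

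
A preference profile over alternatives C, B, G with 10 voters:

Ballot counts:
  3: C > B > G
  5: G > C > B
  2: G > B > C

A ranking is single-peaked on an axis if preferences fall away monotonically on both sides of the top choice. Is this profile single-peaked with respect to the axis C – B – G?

Axis positions: C=1, B=2, G=3.
Type 1 (peak C at position 1): ranking walks positions 1-2-3, expanding outward from the peak — single-peaked.
Type 2: ranking walks positions 3-1-2; C is ranked above B even though B lies between C and the peak G on the axis — preferences dip and rise again. Not single-peaked.
Type 3 (peak G at position 3): ranking walks positions 3-2-1, expanding outward from the peak — single-peaked.
Type 2 violates single-peakedness, so the profile is not single-peaked on this axis.

no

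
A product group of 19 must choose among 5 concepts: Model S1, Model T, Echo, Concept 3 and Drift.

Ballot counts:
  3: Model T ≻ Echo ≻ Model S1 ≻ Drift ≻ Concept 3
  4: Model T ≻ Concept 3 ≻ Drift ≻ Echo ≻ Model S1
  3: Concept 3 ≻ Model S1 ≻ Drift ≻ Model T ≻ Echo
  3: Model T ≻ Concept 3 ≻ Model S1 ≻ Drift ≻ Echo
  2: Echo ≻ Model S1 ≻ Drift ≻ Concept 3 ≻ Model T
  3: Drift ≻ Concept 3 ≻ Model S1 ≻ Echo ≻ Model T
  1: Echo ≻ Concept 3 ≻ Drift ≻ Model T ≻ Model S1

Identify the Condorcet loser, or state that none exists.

none

Pairwise majorities:
Model S1 vs Model T: Model T wins 11–8.
Model S1 vs Echo: 9 to 10, Echo.
Model S1–Concept 3: Concept 3 14–5.
Model S1 vs Drift: Model S1 wins 11–8.
Model T vs Echo: Model T preferred on 3+4+3+3 = 13 ballots; Model T wins 13–6.
Model T vs Concept 3: Model T, 10–9.
Model T–Drift: Model T 10–9.
Echo vs Concept 3: Concept 3, 13–6.
Echo vs Drift: Drift wins 13–6.
Concept 3 vs Drift: Concept 3 wins 11–8.
Every design wins at least one matchup (Model S1 beats Drift; Model T beats Model S1; Echo beats Model S1; Concept 3 beats Model S1; Drift beats Echo), so there is no Condorcet loser.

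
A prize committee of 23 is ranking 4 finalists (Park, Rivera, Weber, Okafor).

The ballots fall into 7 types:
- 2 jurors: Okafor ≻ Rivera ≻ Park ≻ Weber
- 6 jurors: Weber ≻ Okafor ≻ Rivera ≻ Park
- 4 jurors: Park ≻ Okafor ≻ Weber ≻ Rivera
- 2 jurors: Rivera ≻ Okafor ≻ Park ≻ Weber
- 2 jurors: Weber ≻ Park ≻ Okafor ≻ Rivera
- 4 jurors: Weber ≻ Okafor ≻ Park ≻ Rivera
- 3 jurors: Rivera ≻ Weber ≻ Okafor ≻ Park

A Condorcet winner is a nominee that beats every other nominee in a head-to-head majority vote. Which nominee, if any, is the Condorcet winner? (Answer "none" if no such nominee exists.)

Head-to-head results (23 jurors):
Park vs Rivera: 4+2+4 = 10 for Park, 13 for Rivera — Rivera by 13–10.
Park vs Weber: Park preferred on 2+4+2 = 8 ballots; Weber wins 15–8.
Park–Okafor: Okafor 17–6.
Rivera vs Weber: Weber wins 16–7.
Rivera vs Okafor: Rivera is ranked higher on 2+3 = 5 ballots, Okafor on 18. Okafor wins 18–5.
Weber vs Okafor: Weber is ranked higher on 6+2+4+3 = 15 ballots, Okafor on 8. Weber wins 15–8.
Weber wins every pairwise contest, so Weber is the Condorcet winner.

Weber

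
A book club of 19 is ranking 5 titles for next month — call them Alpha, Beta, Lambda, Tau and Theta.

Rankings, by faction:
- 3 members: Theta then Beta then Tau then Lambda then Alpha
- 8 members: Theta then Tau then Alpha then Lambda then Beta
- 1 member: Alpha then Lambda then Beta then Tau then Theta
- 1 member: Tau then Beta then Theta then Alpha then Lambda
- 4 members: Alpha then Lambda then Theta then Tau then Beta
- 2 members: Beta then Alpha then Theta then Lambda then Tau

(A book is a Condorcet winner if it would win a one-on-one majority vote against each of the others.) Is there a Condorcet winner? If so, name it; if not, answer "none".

Head-to-head results (19 members):
Alpha–Beta: Alpha 13–6.
Alpha vs Lambda: 8+1+1+4+2 = 16 for Alpha, 3 for Lambda — Alpha by 16–3.
Alpha vs Tau: Tau, 12–7.
Alpha vs Theta: Theta, 12–7.
Beta vs Lambda: Lambda, 13–6.
Beta vs Tau: Beta is ranked higher on 3+1+2 = 6 ballots, Tau on 13. Tau wins 13–6.
Beta vs Theta: Beta preferred on 1+1+2 = 4 ballots; Theta wins 15–4.
Lambda–Tau: Tau 12–7.
Lambda vs Theta: Lambda is ranked higher on 1+4 = 5 ballots, Theta on 14. Theta wins 14–5.
Tau vs Theta: Theta wins 17–2.
Theta wins every pairwise contest, so Theta is the Condorcet winner.

Theta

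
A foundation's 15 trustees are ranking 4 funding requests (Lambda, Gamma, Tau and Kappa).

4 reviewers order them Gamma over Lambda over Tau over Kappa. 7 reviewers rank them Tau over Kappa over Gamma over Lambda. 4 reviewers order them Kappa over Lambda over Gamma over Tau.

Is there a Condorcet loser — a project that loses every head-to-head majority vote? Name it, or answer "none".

none

Pairwise majorities:
Lambda vs Gamma: Gamma wins 11–4.
Lambda vs Tau: Lambda, 8–7.
Lambda vs Kappa: Kappa, 11–4.
Gamma vs Tau: Gamma is ranked higher on 4+4 = 8 ballots, Tau on 7. Gamma wins 8–7.
Gamma vs Kappa: Gamma is ranked higher on 4 ballots, Kappa on 11. Kappa wins 11–4.
Tau vs Kappa: Tau wins 11–4.
Every project wins at least one matchup (Lambda beats Tau; Gamma beats Lambda; Tau beats Kappa; Kappa beats Lambda), so there is no Condorcet loser.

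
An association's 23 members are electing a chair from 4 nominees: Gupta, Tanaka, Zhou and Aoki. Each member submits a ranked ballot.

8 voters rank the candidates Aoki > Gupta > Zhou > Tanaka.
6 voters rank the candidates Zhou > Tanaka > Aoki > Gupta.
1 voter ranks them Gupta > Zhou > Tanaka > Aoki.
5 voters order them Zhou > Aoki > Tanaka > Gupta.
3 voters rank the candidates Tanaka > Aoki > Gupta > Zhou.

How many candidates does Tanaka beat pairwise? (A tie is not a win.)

Tanaka against each rival (23 voters):
Tanaka–Gupta: Tanaka 14–9.
Tanaka vs Zhou: Zhou wins 20–3.
Tanaka vs Aoki: Tanaka is ranked higher on 6+1+3 = 10 ballots, Aoki on 13. Aoki wins 13–10.
Tanaka beats Gupta; loses to Zhou, Aoki — 1 pairwise win.

1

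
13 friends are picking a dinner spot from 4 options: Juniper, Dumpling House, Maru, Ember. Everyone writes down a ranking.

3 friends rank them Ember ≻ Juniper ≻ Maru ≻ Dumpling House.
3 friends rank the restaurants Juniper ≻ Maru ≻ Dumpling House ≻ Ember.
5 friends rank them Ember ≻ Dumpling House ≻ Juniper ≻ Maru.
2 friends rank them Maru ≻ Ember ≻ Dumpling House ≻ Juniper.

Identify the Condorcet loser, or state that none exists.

none

Pairwise majorities:
Juniper vs Dumpling House: 6 to 7, Dumpling House.
Juniper vs Maru: Juniper wins 11–2.
Juniper vs Ember: 3 for Juniper, 10 for Ember — Ember by 10–3.
Dumpling House vs Maru: Maru, 8–5.
Dumpling House vs Ember: 3 for Dumpling House, 10 for Ember — Ember by 10–3.
Maru vs Ember: Maru is ranked higher on 3+2 = 5 ballots, Ember on 8. Ember wins 8–5.
Every restaurant wins at least one matchup (Juniper beats Maru; Dumpling House beats Juniper; Maru beats Dumpling House; Ember beats Juniper), so there is no Condorcet loser.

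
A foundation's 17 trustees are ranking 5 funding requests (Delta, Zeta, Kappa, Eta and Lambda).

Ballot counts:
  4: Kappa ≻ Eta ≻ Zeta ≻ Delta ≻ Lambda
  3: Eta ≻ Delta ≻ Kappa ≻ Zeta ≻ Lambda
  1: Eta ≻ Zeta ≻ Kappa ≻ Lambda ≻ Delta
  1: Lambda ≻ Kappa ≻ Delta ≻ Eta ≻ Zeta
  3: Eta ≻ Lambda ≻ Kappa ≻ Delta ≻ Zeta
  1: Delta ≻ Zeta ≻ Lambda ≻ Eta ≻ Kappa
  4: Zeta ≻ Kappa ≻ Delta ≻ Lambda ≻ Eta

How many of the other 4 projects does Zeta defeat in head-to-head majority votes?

Zeta against each rival (17 reviewers):
Zeta–Delta: Zeta 9–8.
Zeta vs Kappa: Zeta preferred on 1+1+4 = 6 ballots; Kappa wins 11–6.
Zeta vs Eta: 5 to 12, Eta.
Zeta vs Lambda: Zeta preferred on 4+3+1+1+4 = 13 ballots; Zeta wins 13–4.
Zeta beats Delta, Lambda; loses to Kappa, Eta — 2 pairwise wins.

2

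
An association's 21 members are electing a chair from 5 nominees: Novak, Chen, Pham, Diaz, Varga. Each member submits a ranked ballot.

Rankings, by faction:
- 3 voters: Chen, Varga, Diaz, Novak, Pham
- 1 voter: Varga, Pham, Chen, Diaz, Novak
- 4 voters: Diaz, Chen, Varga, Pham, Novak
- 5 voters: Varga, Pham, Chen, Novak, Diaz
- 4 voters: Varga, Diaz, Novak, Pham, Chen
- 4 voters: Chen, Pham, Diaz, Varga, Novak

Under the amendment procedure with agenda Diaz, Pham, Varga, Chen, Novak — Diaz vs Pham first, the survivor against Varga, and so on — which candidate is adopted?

Round 1: Diaz vs Pham — 11–10, Diaz advances.
Round 2: Diaz vs Varga — 8–13, Varga advances.
Round 3: Varga vs Chen — 10–11, Chen advances.
Round 4: Chen vs Novak — 17–4, Chen advances.
The agenda winner is Chen.

Chen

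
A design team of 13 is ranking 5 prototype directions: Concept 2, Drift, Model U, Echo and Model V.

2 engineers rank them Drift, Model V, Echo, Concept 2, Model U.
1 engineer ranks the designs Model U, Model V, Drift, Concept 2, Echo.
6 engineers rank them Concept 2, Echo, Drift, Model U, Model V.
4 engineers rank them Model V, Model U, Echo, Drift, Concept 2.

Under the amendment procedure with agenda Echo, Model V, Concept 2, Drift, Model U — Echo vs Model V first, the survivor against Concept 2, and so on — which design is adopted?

Drift

Round 1: Echo vs Model V — 6–7, Model V advances.
Round 2: Model V vs Concept 2 — 7–6, Model V advances.
Round 3: Model V vs Drift — 5–8, Drift advances.
Round 4: Drift vs Model U — 8–5, Drift advances.
The agenda winner is Drift.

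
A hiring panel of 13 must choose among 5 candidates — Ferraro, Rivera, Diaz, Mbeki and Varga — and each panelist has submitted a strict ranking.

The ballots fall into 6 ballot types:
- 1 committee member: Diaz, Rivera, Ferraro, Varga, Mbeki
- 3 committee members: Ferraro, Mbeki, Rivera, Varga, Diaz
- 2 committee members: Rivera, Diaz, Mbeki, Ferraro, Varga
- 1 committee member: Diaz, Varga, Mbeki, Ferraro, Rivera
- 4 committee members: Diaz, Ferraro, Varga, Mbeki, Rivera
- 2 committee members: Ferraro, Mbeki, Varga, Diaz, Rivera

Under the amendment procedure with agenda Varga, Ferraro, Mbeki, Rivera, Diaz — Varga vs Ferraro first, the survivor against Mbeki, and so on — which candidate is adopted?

Diaz

Round 1: Varga vs Ferraro — 1–12, Ferraro advances.
Round 2: Ferraro vs Mbeki — 10–3, Ferraro advances.
Round 3: Ferraro vs Rivera — 10–3, Ferraro advances.
Round 4: Ferraro vs Diaz — 5–8, Diaz advances.
Diaz survives the agenda.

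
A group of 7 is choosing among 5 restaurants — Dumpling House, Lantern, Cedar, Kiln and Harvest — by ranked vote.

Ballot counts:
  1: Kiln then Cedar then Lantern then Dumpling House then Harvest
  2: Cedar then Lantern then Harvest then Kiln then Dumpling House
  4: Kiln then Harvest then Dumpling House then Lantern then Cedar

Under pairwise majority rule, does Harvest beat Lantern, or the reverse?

Ballots ranking Harvest above Lantern: 4.
Ballots ranking Lantern above Harvest: 7 − 4 = 3.
Harvest wins the head-to-head 4–3.

Harvest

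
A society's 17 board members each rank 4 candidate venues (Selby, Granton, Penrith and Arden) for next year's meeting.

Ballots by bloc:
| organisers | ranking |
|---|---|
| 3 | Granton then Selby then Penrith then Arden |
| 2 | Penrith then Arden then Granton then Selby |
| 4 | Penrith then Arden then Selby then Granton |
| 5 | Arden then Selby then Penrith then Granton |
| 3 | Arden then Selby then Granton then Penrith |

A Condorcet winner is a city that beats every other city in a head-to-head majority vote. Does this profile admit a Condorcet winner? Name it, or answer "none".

none

Head-to-head results (17 organisers):
Selby vs Granton: 12 to 5, Selby.
Selby vs Penrith: Selby preferred on 3+5+3 = 11 ballots; Selby wins 11–6.
Selby vs Arden: Arden, 14–3.
Granton vs Penrith: Penrith, 11–6.
Granton vs Arden: Granton preferred on 3 ballots; Arden wins 14–3.
Penrith vs Arden: Penrith preferred on 3+2+4 = 9 ballots; Penrith wins 9–8.
Each city drops at least one matchup (Selby loses to Arden; Granton loses to Selby; Penrith loses to Selby; Arden loses to Penrith); the cycle Selby → Penrith → Arden → Selby rules out a Condorcet winner.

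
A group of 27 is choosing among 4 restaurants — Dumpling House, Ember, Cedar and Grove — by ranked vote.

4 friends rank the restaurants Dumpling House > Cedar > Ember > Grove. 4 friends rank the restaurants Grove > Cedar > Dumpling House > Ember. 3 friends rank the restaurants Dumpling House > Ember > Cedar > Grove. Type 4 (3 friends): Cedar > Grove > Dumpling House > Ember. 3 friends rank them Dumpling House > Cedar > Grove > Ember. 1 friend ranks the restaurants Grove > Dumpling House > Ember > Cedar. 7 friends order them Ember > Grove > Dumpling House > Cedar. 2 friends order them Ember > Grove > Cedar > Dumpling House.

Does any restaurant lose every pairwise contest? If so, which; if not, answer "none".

Pairwise majorities:
Dumpling House vs Ember: Dumpling House wins 18–9.
Dumpling House vs Cedar: Dumpling House wins 18–9.
Dumpling House vs Grove: Dumpling House preferred on 4+3+3 = 10 ballots; Grove wins 17–10.
Ember vs Cedar: Ember is ranked higher on 3+1+7+2 = 13 ballots, Cedar on 14. Cedar wins 14–13.
Ember vs Grove: Ember preferred on 4+3+7+2 = 16 ballots; Ember wins 16–11.
Cedar vs Grove: 4+3+3+3 = 13 for Cedar, 14 for Grove — Grove by 14–13.
Every restaurant wins at least one matchup (Dumpling House beats Ember; Ember beats Grove; Cedar beats Ember; Grove beats Dumpling House), so there is no Condorcet loser.

none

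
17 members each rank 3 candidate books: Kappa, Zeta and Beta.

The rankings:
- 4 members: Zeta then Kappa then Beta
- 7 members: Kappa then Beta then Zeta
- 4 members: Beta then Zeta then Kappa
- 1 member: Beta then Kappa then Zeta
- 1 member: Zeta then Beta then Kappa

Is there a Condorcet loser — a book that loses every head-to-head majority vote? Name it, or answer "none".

Head-to-head results (17 members):
Kappa vs Zeta: Zeta, 9–8.
Kappa vs Beta: 11 to 6, Kappa.
Zeta vs Beta: Beta, 12–5.
Every book wins at least one matchup (Kappa beats Beta; Zeta beats Kappa; Beta beats Zeta), so there is no Condorcet loser.

none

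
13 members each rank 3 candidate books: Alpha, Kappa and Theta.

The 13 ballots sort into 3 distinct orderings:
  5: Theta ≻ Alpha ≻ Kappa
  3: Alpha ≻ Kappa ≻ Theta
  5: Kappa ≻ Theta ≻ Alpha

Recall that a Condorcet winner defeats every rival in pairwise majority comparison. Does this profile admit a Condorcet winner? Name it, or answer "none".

Check each pair by majority over 13 ballots:
Alpha vs Kappa: Alpha, 8–5.
Alpha vs Theta: Theta, 10–3.
Kappa vs Theta: Kappa wins 8–5.
No book is unbeaten: Alpha loses to Theta; Kappa loses to Alpha; Theta loses to Kappa. In particular Alpha beats Kappa beats Theta beats Alpha is a majority cycle — no Condorcet winner exists.

none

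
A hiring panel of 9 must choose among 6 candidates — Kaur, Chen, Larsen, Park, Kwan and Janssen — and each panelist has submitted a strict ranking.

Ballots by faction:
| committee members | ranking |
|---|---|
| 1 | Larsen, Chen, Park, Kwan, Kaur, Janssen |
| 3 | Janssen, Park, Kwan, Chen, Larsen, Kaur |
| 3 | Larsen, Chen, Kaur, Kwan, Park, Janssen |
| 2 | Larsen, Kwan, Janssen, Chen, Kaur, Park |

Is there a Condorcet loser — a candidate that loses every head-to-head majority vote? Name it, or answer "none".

Park

Pairwise majorities:
Kaur–Chen: Chen 9–0.
Kaur vs Larsen: Larsen, 9–0.
Kaur–Park: Kaur 5–4.
Kaur vs Kwan: 3 for Kaur, 6 for Kwan — Kwan by 6–3.
Kaur vs Janssen: Kaur is ranked higher on 1+3 = 4 ballots, Janssen on 5. Janssen wins 5–4.
Chen vs Larsen: Larsen wins 6–3.
Chen vs Park: 1+3+2 = 6 for Chen, 3 for Park — Chen by 6–3.
Chen vs Kwan: 4 to 5, Kwan.
Chen vs Janssen: 1+3 = 4 for Chen, 5 for Janssen — Janssen by 5–4.
Larsen vs Park: 1+3+2 = 6 for Larsen, 3 for Park — Larsen by 6–3.
Larsen vs Kwan: Larsen wins 6–3.
Larsen–Janssen: Larsen 6–3.
Park vs Kwan: 4 to 5, Kwan.
Park vs Janssen: Park is ranked higher on 1+3 = 4 ballots, Janssen on 5. Janssen wins 5–4.
Kwan vs Janssen: 6 to 3, Kwan.
Park loses to every other candidate — it is the Condorcet loser.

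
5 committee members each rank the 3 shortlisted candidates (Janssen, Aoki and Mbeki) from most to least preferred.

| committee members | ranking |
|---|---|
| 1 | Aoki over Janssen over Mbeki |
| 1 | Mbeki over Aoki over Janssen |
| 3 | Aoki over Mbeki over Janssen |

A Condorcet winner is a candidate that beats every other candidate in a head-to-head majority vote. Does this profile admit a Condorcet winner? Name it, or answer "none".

Aoki

Check each pair by majority over 5 ballots:
Janssen–Aoki: Aoki 5–0.
Janssen–Mbeki: Mbeki 4–1.
Aoki vs Mbeki: Aoki is ranked higher on 1+3 = 4 ballots, Mbeki on 1. Aoki wins 4–1.
Aoki beats each of Janssen, Mbeki — Aoki is the Condorcet winner.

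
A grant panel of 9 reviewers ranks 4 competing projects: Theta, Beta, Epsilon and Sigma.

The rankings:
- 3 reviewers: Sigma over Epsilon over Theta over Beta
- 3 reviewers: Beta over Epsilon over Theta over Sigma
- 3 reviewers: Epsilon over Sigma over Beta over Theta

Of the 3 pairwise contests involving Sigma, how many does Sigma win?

Sigma against each rival (9 reviewers):
Sigma vs Theta: Sigma preferred on 3+3 = 6 ballots; Sigma wins 6–3.
Sigma–Beta: Sigma 6–3.
Sigma vs Epsilon: Epsilon, 6–3.
Sigma beats Theta, Beta; loses to Epsilon — 2 pairwise wins.

2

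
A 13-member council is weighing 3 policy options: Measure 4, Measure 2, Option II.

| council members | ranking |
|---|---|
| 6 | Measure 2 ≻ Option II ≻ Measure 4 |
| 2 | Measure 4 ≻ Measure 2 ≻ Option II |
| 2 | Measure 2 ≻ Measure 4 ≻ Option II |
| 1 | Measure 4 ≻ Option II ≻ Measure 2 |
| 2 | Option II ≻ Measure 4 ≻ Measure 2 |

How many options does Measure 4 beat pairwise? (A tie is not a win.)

0

Measure 4 against each rival (13 council members):
Measure 4 vs Measure 2: Measure 2 wins 8–5.
Measure 4 vs Option II: 5 to 8, Option II.
Measure 4 beats no one; loses to Measure 2, Option II — 0 pairwise wins.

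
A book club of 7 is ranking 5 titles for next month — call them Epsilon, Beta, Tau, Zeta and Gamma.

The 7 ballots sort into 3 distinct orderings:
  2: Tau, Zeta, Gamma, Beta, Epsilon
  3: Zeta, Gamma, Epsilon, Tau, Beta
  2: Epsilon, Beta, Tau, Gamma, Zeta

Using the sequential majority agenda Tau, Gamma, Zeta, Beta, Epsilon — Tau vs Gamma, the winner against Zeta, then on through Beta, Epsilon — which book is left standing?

Epsilon

Round 1: Tau vs Gamma — 4–3, Tau advances.
Round 2: Tau vs Zeta — 4–3, Tau advances.
Round 3: Tau vs Beta — 5–2, Tau advances.
Round 4: Tau vs Epsilon — 2–5, Epsilon advances.
Epsilon survives the agenda.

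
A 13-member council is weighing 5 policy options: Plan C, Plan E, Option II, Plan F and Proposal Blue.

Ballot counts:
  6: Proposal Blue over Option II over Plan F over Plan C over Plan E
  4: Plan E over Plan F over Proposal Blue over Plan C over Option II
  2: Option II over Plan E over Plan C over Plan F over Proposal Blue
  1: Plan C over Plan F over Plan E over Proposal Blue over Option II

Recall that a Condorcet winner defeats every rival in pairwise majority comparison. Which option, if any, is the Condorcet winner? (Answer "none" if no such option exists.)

none

Head-to-head results (13 council members):
Plan C vs Plan E: Plan C wins 7–6.
Plan C vs Option II: 4+1 = 5 for Plan C, 8 for Option II — Option II by 8–5.
Plan C vs Plan F: Plan C preferred on 2+1 = 3 ballots; Plan F wins 10–3.
Plan C vs Proposal Blue: 2+1 = 3 for Plan C, 10 for Proposal Blue — Proposal Blue by 10–3.
Plan E–Option II: Option II 8–5.
Plan E vs Plan F: 6 to 7, Plan F.
Plan E vs Proposal Blue: Plan E, 7–6.
Option II vs Plan F: Option II, 8–5.
Option II–Proposal Blue: Proposal Blue 11–2.
Plan F vs Proposal Blue: Plan F preferred on 4+2+1 = 7 ballots; Plan F wins 7–6.
Every option loses at least once (Plan C loses to Option II; Plan E loses to Plan C; Option II loses to Proposal Blue; Plan F loses to Option II; Proposal Blue loses to Plan E). The majority relation contains the cycle Plan C → Plan E → Proposal Blue → Plan C, so there is no Condorcet winner.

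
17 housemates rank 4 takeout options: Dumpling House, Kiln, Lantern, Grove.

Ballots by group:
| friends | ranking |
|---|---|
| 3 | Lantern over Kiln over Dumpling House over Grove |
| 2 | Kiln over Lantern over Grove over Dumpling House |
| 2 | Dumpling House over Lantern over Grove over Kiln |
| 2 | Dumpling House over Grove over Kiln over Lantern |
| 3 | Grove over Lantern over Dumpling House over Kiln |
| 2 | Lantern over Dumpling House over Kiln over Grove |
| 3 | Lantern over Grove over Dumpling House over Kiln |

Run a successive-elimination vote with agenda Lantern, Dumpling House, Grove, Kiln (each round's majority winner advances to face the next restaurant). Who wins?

Round 1: Lantern vs Dumpling House — 13–4, Lantern advances.
Round 2: Lantern vs Grove — 12–5, Lantern advances.
Round 3: Lantern vs Kiln — 13–4, Lantern advances.
Lantern survives the agenda.

Lantern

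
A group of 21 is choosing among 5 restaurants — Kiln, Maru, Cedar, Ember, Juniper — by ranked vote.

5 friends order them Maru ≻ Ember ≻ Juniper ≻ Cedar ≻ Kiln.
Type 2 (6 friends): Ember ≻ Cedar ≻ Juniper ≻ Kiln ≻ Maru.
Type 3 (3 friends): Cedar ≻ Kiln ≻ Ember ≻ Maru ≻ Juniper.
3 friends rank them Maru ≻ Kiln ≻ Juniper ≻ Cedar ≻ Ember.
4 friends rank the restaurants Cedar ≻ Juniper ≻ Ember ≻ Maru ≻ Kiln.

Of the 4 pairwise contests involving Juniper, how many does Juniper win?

1

Juniper against each rival (21 friends):
Juniper vs Kiln: Juniper, 15–6.
Juniper vs Maru: Maru wins 11–10.
Juniper–Cedar: Cedar 13–8.
Juniper vs Ember: Ember, 14–7.
Juniper beats Kiln; loses to Maru, Cedar, Ember — 1 pairwise win.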